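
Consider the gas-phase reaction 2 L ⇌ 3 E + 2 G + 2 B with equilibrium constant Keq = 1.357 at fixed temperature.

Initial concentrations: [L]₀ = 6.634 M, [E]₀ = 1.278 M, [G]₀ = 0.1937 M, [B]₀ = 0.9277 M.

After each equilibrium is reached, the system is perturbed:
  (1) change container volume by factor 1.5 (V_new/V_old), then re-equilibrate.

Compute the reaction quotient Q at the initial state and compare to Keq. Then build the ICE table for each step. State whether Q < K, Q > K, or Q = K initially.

Q₀ = 0.001531; Q < K (proceeds forward)

Q₀ = 0.001531 vs Keq = 1.357 ⇒ Q<K, forward
Step 1:
                   L          E          G          B
  init         6.634      1.278     0.1937     0.9277
  Δ          -0.8055      1.208     0.8055     0.8055
  eq           5.828      2.486     0.9992      1.733
  solve Keq expr → x = 0.4028; check Q = 1.357
Then change container volume by factor 1.5 (V_new/V_old).
Step 2:
                   L          E          G          B
  init         3.886      1.658     0.6661      1.155
  Δ          -0.2904     0.4356     0.2904     0.2904
  eq           3.595      2.093     0.9565      1.446
  solve Keq expr → x = 0.1452; check Q = 1.357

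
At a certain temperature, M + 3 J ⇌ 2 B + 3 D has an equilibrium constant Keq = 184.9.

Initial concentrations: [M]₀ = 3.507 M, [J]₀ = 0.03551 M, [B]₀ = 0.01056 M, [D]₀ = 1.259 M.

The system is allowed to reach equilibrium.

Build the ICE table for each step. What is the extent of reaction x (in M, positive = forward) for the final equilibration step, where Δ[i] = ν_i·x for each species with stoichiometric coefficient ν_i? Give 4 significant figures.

x = 0.007542 M

Q₀ = 1.417 vs Keq = 184.9 ⇒ Q<K, forward
Step 1:
                  M         J         B         D
  I           3.507   0.03551   0.01056     1.259
  C       -0.007542  -0.02262   0.01508   0.02262
  E           3.499   0.01289   0.02564     1.282
  solve Keq expr → x = 0.007542; check Q = 184.9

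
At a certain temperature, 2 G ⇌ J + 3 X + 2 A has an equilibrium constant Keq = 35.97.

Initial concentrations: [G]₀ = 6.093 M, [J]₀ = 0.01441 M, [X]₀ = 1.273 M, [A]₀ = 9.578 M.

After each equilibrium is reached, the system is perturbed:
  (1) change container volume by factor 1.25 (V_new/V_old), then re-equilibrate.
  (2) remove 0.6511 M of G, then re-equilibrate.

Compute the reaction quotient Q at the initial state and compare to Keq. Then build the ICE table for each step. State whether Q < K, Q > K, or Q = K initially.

Q₀ = 0.07346 vs Keq = 35.97 ⇒ Q<K, forward
Step 1:
                    G           J           X           A
  Initial       6.093     0.01441       1.273       9.578
  Change      -0.9157      0.4579       1.374      0.9157
  Equil         5.177      0.4723       2.647       10.49
  solve Keq expr → x = 0.4579; check Q = 35.97
Then change container volume by factor 1.25 (V_new/V_old).
Step 2:
                    G           J           X           A
  Initial       4.142      0.3778       2.117       8.395
  Change      -0.2316      0.1158      0.3474      0.2316
  Equil          3.91      0.4936       2.465       8.627
  solve Keq expr → x = 0.1158; check Q = 35.97
Then remove 0.6511 M of G.
Step 3:
                    G           J           X           A
  Initial       3.259      0.4936       2.465       8.627
  Change      0.09624    -0.04812     -0.1444    -0.09624
  Equil         3.355      0.4455        2.32        8.53
  solve Keq expr → x = -0.04812; check Q = 35.97

Q₀ = 0.07346; Q < K (proceeds forward)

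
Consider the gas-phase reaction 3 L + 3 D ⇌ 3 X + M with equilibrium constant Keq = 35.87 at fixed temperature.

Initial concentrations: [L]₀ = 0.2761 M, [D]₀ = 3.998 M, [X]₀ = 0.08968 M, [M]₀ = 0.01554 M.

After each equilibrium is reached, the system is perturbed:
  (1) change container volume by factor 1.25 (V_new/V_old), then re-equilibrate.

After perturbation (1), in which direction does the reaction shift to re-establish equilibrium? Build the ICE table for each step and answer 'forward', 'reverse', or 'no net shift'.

Q₀ = 8.3332e-06 vs Keq = 35.87 ⇒ Q<K, forward
Step 1:
                   L          D          X          M
  init        0.2761      3.998    0.08968    0.01554
  Δ          -0.2627    -0.2627     0.2627    0.08756
  eq         0.01341      3.735     0.3524     0.1031
  solve Keq expr → x = 0.08756; check Q = 35.87
Then change container volume by factor 1.25 (V_new/V_old).
Step 2:
                   L          D          X          M
  init       0.01073      2.988     0.2819    0.08248
  Δ         0.001616   0.001616  -0.001616 -5.3867e-04
  eq         0.01235       2.99     0.2803    0.08194
  solve Keq expr → x = -5.3867e-04; check Q = 35.87

Direction: reverse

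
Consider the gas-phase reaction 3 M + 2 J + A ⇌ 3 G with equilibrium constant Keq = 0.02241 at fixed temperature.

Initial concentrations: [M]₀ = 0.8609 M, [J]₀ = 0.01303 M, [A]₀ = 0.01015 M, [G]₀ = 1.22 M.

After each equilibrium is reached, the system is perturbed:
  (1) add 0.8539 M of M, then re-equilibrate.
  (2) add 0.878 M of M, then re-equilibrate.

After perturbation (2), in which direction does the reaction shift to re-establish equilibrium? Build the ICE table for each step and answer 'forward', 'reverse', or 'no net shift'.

Q₀ = 1.6515e+06 vs Keq = 0.02241 ⇒ Q>K, reverse
Step 1:
                  M         J         A         G
  Initial    0.8609   0.01303   0.01015      1.22
  Change      0.955    0.6367    0.3183    -0.955
  Equil       1.816    0.6497    0.3285     0.265
  solve Keq expr → x = -0.3183; check Q = 0.02241
Then add 0.8539 M of M.
Step 2:
                  M         J         A         G
  Initial      2.67    0.6497    0.3285     0.265
  Change   -0.08133  -0.05422  -0.02711   0.08133
  Equil       2.588    0.5955    0.3014    0.3463
  solve Keq expr → x = 0.02711; check Q = 0.02241
Then add 0.878 M of M.
Step 3:
                  M         J         A         G
  Initial     3.466    0.5955    0.3014    0.3463
  Change   -0.07162  -0.04774  -0.02387   0.07162
  Equil       3.395    0.5477    0.2775    0.4179
  solve Keq expr → x = 0.02387; check Q = 0.02241

Direction: forward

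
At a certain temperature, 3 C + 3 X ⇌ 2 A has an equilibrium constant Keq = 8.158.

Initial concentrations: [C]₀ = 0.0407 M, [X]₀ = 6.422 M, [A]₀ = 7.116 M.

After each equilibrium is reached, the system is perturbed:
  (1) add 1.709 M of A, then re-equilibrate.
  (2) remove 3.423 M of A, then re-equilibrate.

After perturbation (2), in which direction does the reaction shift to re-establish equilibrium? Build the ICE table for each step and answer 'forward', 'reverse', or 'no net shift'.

Direction: forward

Q₀ = 2836 vs Keq = 8.158 ⇒ Q>K, reverse
Step 1:
                   C          X          A
  init        0.0407      6.422      7.116
  Δ           0.2315     0.2315    -0.1543
  eq          0.2722      6.654      6.962
  solve Keq expr → x = -0.07717; check Q = 8.158
Then add 1.709 M of A.
Step 2:
                   C          X          A
  init        0.2722      6.654      8.671
  Δ          0.04035    0.04035    -0.0269
  eq          0.3126      6.694      8.644
  solve Keq expr → x = -0.01345; check Q = 8.158
Then remove 3.423 M of A.
Step 3:
                   C          X          A
  init        0.3126      6.694      5.221
  Δ         -0.08473   -0.08473    0.05649
  eq          0.2278      6.609      5.277
  solve Keq expr → x = 0.02824; check Q = 8.158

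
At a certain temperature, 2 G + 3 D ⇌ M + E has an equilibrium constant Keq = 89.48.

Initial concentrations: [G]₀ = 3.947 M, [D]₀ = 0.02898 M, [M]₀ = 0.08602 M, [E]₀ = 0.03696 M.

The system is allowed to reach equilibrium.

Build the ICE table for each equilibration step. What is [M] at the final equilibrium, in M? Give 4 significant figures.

[M]_eq = 0.09101 M

Q₀ = 8.385 vs Keq = 89.48 ⇒ Q<K, forward
Step 1:
                   G          D          M          E
  I            3.947    0.02898    0.08602    0.03696
  C        -0.009977   -0.01497   0.004988   0.004988
  E            3.937    0.01401    0.09101    0.04195
  solve Keq expr → x = 0.004988; check Q = 89.48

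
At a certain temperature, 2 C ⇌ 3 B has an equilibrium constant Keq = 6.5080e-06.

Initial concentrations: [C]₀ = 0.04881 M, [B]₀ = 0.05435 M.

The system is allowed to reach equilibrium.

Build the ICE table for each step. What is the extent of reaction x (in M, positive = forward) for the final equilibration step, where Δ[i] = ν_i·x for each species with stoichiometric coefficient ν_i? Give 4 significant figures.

Q₀ = 0.06739 vs Keq = 6.5080e-06 ⇒ Q>K, reverse
Step 1:
                    C           B
  I           0.04881     0.05435
  C           0.03387    -0.05081
  E           0.08268    0.003543
  solve Keq expr → x = -0.01694; check Q = 6.5080e-06

x = -0.01694 M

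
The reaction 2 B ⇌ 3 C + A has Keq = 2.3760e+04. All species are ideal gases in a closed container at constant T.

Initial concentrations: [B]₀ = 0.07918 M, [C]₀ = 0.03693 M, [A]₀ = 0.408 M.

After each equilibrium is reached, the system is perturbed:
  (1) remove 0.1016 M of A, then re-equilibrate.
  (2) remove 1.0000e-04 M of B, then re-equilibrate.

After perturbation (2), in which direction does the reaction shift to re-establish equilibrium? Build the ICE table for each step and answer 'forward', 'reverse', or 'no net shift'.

Direction: reverse

Q₀ = 0.003278 vs Keq = 2.3760e+04 ⇒ Q<K, forward
Step 1:
                   B          C          A
  init       0.07918    0.03693      0.408
  Δ         -0.07891     0.1184    0.03946
  eq      2.6559e-04     0.1553     0.4475
  solve Keq expr → x = 0.03946; check Q = 2.3760e+04
Then remove 0.1016 M of A.
Step 2:
                   B          C          A
  init    2.6559e-04     0.1553     0.3459
  Δ       -3.1978e-05 4.7967e-05 1.5989e-05
  eq      2.3361e-04     0.1553     0.3459
  solve Keq expr → x = 1.5989e-05; check Q = 2.3760e+04
Then remove 1.0000e-04 M of B.
Step 3:
                   B          C          A
  init    1.3361e-04     0.1553     0.3459
  Δ       9.9646e-05 -1.4947e-04 -4.9823e-05
  eq      2.3326e-04     0.1552     0.3458
  solve Keq expr → x = -4.9823e-05; check Q = 2.3760e+04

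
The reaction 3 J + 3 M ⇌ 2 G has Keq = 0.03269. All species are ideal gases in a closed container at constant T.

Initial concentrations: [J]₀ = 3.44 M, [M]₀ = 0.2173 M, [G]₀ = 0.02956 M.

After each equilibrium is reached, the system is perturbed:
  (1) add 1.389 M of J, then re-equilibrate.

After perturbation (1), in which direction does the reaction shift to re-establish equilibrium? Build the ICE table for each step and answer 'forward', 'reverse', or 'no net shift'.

Direction: forward

Q₀ = 0.002092 vs Keq = 0.03269 ⇒ Q<K, forward
Step 1:
                  J         M         G
  I            3.44    0.2173   0.02956
  C        -0.06039  -0.06039   0.04026
  E            3.38    0.1569   0.06982
  solve Keq expr → x = 0.02013; check Q = 0.03269
Then add 1.389 M of J.
Step 2:
                  J         M         G
  I           4.769    0.1569   0.06982
  C        -0.02676  -0.02676   0.01784
  E           4.742    0.1302   0.08766
  solve Keq expr → x = 0.00892; check Q = 0.03269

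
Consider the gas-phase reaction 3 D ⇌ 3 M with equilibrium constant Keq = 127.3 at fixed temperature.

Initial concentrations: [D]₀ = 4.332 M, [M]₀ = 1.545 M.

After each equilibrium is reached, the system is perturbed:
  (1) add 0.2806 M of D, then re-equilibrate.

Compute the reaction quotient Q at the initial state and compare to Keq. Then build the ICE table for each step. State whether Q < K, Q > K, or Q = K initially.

Q₀ = 0.04536; Q < K (proceeds forward)

Q₀ = 0.04536 vs Keq = 127.3 ⇒ Q<K, forward
Step 1:
                    D           M
  init          4.332       1.545
  Δ            -3.357       3.357
  eq           0.9745       4.902
  solve Keq expr → x = 1.119; check Q = 127.3
Then add 0.2806 M of D.
Step 2:
                    D           M
  init          1.255       4.902
  Δ           -0.2341      0.2341
  eq            1.021       5.137
  solve Keq expr → x = 0.07802; check Q = 127.3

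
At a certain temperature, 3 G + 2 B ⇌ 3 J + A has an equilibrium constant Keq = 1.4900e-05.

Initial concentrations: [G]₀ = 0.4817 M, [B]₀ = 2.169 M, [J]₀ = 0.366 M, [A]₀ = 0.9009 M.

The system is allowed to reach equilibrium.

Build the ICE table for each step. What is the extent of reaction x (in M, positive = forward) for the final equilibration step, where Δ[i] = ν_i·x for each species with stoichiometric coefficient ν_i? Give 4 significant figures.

x = -0.1092 M

Q₀ = 0.084 vs Keq = 1.4900e-05 ⇒ Q>K, reverse
Step 1:
                   G          B          J          A
  I           0.4817      2.169      0.366     0.9009
  C           0.3275     0.2184    -0.3275    -0.1092
  E           0.8092      2.387    0.03845     0.7917
  solve Keq expr → x = -0.1092; check Q = 1.4900e-05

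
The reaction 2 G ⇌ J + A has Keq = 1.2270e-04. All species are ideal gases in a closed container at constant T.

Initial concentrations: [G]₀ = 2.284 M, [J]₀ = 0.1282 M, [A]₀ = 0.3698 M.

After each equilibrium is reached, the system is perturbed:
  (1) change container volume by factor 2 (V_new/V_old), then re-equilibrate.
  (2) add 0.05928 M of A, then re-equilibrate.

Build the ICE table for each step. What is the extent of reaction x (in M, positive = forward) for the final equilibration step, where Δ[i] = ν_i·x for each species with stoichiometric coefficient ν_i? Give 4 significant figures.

x = -5.2009e-04 M

Q₀ = 0.009088 vs Keq = 1.2270e-04 ⇒ Q>K, reverse
Step 1:
                    G           J           A
  I             2.284      0.1282      0.3698
  C              0.25      -0.125      -0.125
  E             2.534    0.003218      0.2448
  solve Keq expr → x = -0.125; check Q = 1.2270e-04
Then change container volume by factor 2 (V_new/V_old).
Step 2:
                    G           J           A
  I             1.267    0.001609      0.1224
  C                 0           0           0
  E             1.267    0.001609      0.1224
  solve Keq expr → x = 0; check Q = 1.2270e-04
Then add 0.05928 M of A.
Step 3:
                    G           J           A
  I             1.267    0.001609      0.1817
  C           0.00104 -5.2009e-04 -5.2009e-04
  E             1.268    0.001089      0.1812
  solve Keq expr → x = -5.2009e-04; check Q = 1.2270e-04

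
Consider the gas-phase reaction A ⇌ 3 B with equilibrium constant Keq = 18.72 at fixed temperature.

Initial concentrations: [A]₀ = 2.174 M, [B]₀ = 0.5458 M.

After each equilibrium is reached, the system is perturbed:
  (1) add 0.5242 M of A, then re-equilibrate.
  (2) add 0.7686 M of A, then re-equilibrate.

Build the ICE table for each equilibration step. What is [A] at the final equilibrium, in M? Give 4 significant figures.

[A]_eq = 2.455 M

Q₀ = 0.07479 vs Keq = 18.72 ⇒ Q<K, forward
Step 1:
                    A           B
  init          2.174      0.5458
  Δ           -0.8016       2.405
  eq            1.372       2.951
  solve Keq expr → x = 0.8016; check Q = 18.72
Then add 0.5242 M of A.
Step 2:
                    A           B
  init          1.897       2.951
  Δ          -0.09366       0.281
  eq            1.803       3.232
  solve Keq expr → x = 0.09366; check Q = 18.72
Then add 0.7686 M of A.
Step 3:
                    A           B
  init          2.572       3.232
  Δ           -0.1167      0.3502
  eq            2.455       3.582
  solve Keq expr → x = 0.1167; check Q = 18.72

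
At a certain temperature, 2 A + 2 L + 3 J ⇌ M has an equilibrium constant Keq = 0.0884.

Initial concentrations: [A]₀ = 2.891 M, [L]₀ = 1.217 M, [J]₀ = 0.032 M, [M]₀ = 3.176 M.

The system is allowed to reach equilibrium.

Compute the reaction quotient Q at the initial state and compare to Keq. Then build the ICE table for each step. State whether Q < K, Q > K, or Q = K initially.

Q₀ = 7830 vs Keq = 0.0884 ⇒ Q>K, reverse
Step 1:
                  A         L         J         M
  Initial     2.891     1.217     0.032     3.176
  Change     0.5998    0.5998    0.8997   -0.2999
  Equil       3.491     1.817    0.9317     2.876
  solve Keq expr → x = -0.2999; check Q = 0.0884

Q₀ = 7830; Q > K (proceeds reverse)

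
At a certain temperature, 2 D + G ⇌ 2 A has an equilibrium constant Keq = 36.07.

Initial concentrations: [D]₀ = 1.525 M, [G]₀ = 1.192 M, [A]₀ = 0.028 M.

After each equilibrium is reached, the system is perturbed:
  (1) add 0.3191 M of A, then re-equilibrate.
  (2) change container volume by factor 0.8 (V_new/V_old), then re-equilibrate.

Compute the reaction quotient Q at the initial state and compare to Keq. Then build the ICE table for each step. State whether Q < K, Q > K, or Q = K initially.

Q₀ = 2.8281e-04 vs Keq = 36.07 ⇒ Q<K, forward
Step 1:
                    D           G           A
  Initial       1.525       1.192       0.028
  Change       -1.244     -0.6222       1.244
  Equil        0.2806      0.5698       1.272
  solve Keq expr → x = 0.6222; check Q = 36.07
Then add 0.3191 M of A.
Step 2:
                    D           G           A
  Initial      0.2806      0.5698       1.591
  Change      0.05158     0.02579    -0.05158
  Equil        0.3322      0.5956        1.54
  solve Keq expr → x = -0.02579; check Q = 36.07
Then change container volume by factor 0.8 (V_new/V_old).
Step 3:
                    D           G           A
  Initial      0.4153      0.7445       1.925
  Change     -0.03316    -0.01658     0.03316
  Equil        0.3821      0.7279       1.958
  solve Keq expr → x = 0.01658; check Q = 36.07

Q₀ = 2.8281e-04; Q < K (proceeds forward)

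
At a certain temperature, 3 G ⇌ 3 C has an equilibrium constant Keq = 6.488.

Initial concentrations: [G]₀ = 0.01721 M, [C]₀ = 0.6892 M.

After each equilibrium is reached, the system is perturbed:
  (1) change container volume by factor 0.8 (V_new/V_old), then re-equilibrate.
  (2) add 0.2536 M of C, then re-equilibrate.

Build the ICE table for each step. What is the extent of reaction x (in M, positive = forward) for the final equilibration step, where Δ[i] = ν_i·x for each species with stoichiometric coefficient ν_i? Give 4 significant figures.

x = -0.0295 M

Q₀ = 6.4223e+04 vs Keq = 6.488 ⇒ Q>K, reverse
Step 1:
                  G         C
  Initial   0.01721    0.6892
  Change     0.2293   -0.2293
  Equil      0.2466    0.4599
  solve Keq expr → x = -0.07645; check Q = 6.488
Then change container volume by factor 0.8 (V_new/V_old).
Step 2:
                  G         C
  Initial    0.3082    0.5748
  Change          0         0
  Equil      0.3082    0.5748
  solve Keq expr → x = 0; check Q = 6.488
Then add 0.2536 M of C.
Step 3:
                  G         C
  Initial    0.3082    0.8284
  Change    0.08851  -0.08851
  Equil      0.3967    0.7399
  solve Keq expr → x = -0.0295; check Q = 6.488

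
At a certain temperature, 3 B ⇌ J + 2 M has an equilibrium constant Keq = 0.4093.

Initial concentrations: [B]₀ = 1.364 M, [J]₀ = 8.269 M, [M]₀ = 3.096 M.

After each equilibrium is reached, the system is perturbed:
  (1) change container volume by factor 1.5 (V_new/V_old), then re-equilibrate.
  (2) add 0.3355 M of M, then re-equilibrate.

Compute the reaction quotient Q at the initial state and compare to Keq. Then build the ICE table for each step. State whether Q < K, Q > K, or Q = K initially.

Q₀ = 31.23 vs Keq = 0.4093 ⇒ Q>K, reverse
Step 1:
                  B         J         M
  init        1.364     8.269     3.096
  Δ           2.245   -0.7483    -1.497
  eq          3.609     7.521     1.599
  solve Keq expr → x = -0.7483; check Q = 0.4093
Then change container volume by factor 1.5 (V_new/V_old).
Step 2:
                  B         J         M
  init        2.406     5.014     1.066
  Δ               0         0         0
  eq          2.406     5.014     1.066
  solve Keq expr → x = 0; check Q = 0.4093
Then add 0.3355 M of M.
Step 3:
                  B         J         M
  init        2.406     5.014     1.402
  Δ          0.2415   -0.0805    -0.161
  eq          2.647     4.933     1.241
  solve Keq expr → x = -0.0805; check Q = 0.4093

Q₀ = 31.23; Q > K (proceeds reverse)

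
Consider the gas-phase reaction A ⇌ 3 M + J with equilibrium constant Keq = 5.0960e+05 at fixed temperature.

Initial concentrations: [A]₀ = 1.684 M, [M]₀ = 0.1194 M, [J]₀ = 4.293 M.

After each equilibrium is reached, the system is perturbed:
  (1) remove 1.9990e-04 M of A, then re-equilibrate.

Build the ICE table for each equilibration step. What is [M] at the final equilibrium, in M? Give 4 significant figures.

[M]_eq = 5.166 M

Q₀ = 0.004339 vs Keq = 5.0960e+05 ⇒ Q<K, forward
Step 1:
                  A         M         J
  Initial     1.684    0.1194     4.293
  Change     -1.682     5.047     1.682
  Equil    0.001617     5.167     5.975
  solve Keq expr → x = 1.682; check Q = 5.0960e+05
Then remove 1.9990e-04 M of A.
Step 2:
                  A         M         J
  Initial  0.001417     5.167     5.975
  Change  1.9928e-04 -5.9785e-04 -1.9928e-04
  Equil    0.001616     5.166     5.975
  solve Keq expr → x = -1.9928e-04; check Q = 5.0960e+05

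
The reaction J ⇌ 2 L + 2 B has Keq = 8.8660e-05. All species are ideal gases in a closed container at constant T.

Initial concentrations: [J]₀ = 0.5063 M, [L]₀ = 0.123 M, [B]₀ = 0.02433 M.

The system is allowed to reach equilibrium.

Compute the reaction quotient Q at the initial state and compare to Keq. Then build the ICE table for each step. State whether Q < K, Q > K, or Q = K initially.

Q₀ = 1.7688e-05 vs Keq = 8.8660e-05 ⇒ Q<K, forward
Step 1:
                  J         L         B
  I          0.5063     0.123   0.02433
  C        -0.01077   0.02153   0.02153
  E          0.4955    0.1445   0.04586
  solve Keq expr → x = 0.01077; check Q = 8.8660e-05

Q₀ = 1.7688e-05; Q < K (proceeds forward)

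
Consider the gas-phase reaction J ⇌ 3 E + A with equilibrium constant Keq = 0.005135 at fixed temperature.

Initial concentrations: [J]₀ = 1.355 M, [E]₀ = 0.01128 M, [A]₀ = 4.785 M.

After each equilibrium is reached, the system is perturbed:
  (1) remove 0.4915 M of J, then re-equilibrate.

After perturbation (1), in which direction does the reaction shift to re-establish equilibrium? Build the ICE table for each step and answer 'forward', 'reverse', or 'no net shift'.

Direction: reverse

Q₀ = 5.0684e-06 vs Keq = 0.005135 ⇒ Q<K, forward
Step 1:
                  J         E         A
  Initial     1.355   0.01128     4.785
  Change    -0.0336    0.1008    0.0336
  Equil       1.321    0.1121     4.819
  solve Keq expr → x = 0.0336; check Q = 0.005135
Then remove 0.4915 M of J.
Step 2:
                  J         E         A
  Initial    0.8299    0.1121     4.819
  Change   0.005287  -0.01586 -0.005287
  Equil      0.8352   0.09623     4.813
  solve Keq expr → x = -0.005287; check Q = 0.005135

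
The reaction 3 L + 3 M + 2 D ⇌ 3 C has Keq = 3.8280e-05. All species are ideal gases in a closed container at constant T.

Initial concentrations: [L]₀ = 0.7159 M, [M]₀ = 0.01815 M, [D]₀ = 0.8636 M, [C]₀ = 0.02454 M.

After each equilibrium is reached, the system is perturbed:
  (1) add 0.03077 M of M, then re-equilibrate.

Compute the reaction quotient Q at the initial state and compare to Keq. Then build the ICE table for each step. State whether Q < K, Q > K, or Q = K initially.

Q₀ = 9.033 vs Keq = 3.8280e-05 ⇒ Q>K, reverse
Step 1:
                   L          M          D          C
  init        0.7159    0.01815     0.8636    0.02454
  Δ          0.02359    0.02359    0.01572   -0.02359
  eq          0.7395    0.04174     0.8793 9.5468e-04
  solve Keq expr → x = -0.007862; check Q = 3.8280e-05
Then add 0.03077 M of M.
Step 2:
                   L          M          D          C
  init        0.7395    0.07251     0.8793 9.5468e-04
  Δ       -6.8606e-04 -6.8606e-04 -4.5738e-04 6.8606e-04
  eq          0.7388    0.07182     0.8789   0.001641
  solve Keq expr → x = 2.2869e-04; check Q = 3.8280e-05

Q₀ = 9.033; Q > K (proceeds reverse)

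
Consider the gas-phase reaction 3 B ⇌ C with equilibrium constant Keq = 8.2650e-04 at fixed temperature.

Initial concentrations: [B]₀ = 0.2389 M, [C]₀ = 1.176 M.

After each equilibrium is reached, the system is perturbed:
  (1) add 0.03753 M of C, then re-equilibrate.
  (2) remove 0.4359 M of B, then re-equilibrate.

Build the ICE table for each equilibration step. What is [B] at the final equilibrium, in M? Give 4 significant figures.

[B]_eq = 3.35 M

Q₀ = 86.25 vs Keq = 8.2650e-04 ⇒ Q>K, reverse
Step 1:
                  B         C
  init       0.2389     1.176
  Δ           3.408    -1.136
  eq          3.647   0.04008
  solve Keq expr → x = -1.136; check Q = 8.2650e-04
Then add 0.03753 M of C.
Step 2:
                  B         C
  init        3.647   0.07761
  Δ          0.1022  -0.03407
  eq          3.749   0.04355
  solve Keq expr → x = -0.03407; check Q = 8.2650e-04
Then remove 0.4359 M of B.
Step 3:
                  B         C
  init        3.313   0.04355
  Δ         0.03739  -0.01246
  eq           3.35   0.03108
  solve Keq expr → x = -0.01246; check Q = 8.2650e-04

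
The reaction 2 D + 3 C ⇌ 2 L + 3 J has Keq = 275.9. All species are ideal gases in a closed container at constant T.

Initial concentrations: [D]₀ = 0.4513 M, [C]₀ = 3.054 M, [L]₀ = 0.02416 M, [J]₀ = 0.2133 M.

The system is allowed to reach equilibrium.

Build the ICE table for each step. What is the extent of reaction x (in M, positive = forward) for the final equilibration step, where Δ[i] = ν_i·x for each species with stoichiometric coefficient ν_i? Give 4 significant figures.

x = 0.2225 M

Q₀ = 9.7640e-07 vs Keq = 275.9 ⇒ Q<K, forward
Step 1:
                   D          C          L          J
  init        0.4513      3.054    0.02416     0.2133
  Δ           -0.445    -0.6675      0.445     0.6675
  eq        0.006332      2.387     0.4691     0.8808
  solve Keq expr → x = 0.2225; check Q = 275.9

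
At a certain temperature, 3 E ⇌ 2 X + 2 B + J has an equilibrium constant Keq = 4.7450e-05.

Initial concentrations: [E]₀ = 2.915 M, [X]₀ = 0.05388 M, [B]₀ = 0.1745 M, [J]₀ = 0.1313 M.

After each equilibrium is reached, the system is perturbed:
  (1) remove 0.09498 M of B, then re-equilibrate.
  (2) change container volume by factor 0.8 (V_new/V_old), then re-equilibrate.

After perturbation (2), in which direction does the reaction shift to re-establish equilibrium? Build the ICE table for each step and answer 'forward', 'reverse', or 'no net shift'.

Direction: reverse

Q₀ = 4.6859e-07 vs Keq = 4.7450e-05 ⇒ Q<K, forward
Step 1:
                   E          X          B          J
  Initial      2.915    0.05388     0.1745     0.1313
  Change     -0.2267     0.1511     0.1511    0.07556
  Equil        2.688      0.205     0.3256     0.2069
  solve Keq expr → x = 0.07556; check Q = 4.7450e-05
Then remove 0.09498 M of B.
Step 2:
                   E          X          B          J
  Initial      2.688      0.205     0.2306     0.2069
  Change    -0.04884    0.03256    0.03256    0.01628
  Equil        2.639     0.2376     0.2632     0.2231
  solve Keq expr → x = 0.01628; check Q = 4.7450e-05
Then change container volume by factor 0.8 (V_new/V_old).
Step 3:
                   E          X          B          J
  Initial      3.299      0.297      0.329     0.2789
  Change     0.04034   -0.02689   -0.02689   -0.01345
  Equil         3.34     0.2701     0.3021     0.2655
  solve Keq expr → x = -0.01345; check Q = 4.7450e-05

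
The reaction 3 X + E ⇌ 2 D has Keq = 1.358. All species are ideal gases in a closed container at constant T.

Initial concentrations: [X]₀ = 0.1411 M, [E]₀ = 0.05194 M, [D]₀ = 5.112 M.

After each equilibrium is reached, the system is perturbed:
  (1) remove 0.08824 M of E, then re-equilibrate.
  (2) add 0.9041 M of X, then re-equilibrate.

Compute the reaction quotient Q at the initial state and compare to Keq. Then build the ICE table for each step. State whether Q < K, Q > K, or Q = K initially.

Q₀ = 1.7910e+05 vs Keq = 1.358 ⇒ Q>K, reverse
Step 1:
                   X          E          D
  I           0.1411    0.05194      5.112
  C            2.186     0.7286     -1.457
  E            2.327     0.7806      3.655
  solve Keq expr → x = -0.7286; check Q = 1.358
Then remove 0.08824 M of E.
Step 2:
                   X          E          D
  I            2.327     0.6923      3.655
  C          0.05671     0.0189    -0.0378
  E            2.384     0.7112      3.617
  solve Keq expr → x = -0.0189; check Q = 1.358
Then add 0.9041 M of X.
Step 3:
                   X          E          D
  I            3.288     0.7112      3.617
  C           -0.513     -0.171      0.342
  E            2.775     0.5402      3.959
  solve Keq expr → x = 0.171; check Q = 1.358

Q₀ = 1.7910e+05; Q > K (proceeds reverse)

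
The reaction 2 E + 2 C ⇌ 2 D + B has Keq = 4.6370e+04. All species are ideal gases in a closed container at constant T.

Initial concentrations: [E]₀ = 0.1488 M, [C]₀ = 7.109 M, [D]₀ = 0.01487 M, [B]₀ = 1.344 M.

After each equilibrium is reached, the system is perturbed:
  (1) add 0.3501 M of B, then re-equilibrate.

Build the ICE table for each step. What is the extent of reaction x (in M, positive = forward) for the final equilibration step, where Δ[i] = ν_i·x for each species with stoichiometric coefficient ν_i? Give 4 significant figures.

Q₀ = 2.6558e-04 vs Keq = 4.6370e+04 ⇒ Q<K, forward
Step 1:
                   E          C          D          B
  Initial     0.1488      7.109    0.01487      1.344
  Change     -0.1487    -0.1487     0.1487    0.07434
  Equil   1.2995e-04       6.96     0.1635      1.418
  solve Keq expr → x = 0.07434; check Q = 4.6370e+04
Then add 0.3501 M of B.
Step 2:
                   E          C          D          B
  Initial 1.2995e-04       6.96     0.1635      1.768
  Change  1.5140e-05 1.5140e-05 -1.5140e-05 -7.5701e-06
  Equil   1.4509e-04       6.96     0.1635      1.768
  solve Keq expr → x = -7.5701e-06; check Q = 4.6370e+04

x = -7.5701e-06 M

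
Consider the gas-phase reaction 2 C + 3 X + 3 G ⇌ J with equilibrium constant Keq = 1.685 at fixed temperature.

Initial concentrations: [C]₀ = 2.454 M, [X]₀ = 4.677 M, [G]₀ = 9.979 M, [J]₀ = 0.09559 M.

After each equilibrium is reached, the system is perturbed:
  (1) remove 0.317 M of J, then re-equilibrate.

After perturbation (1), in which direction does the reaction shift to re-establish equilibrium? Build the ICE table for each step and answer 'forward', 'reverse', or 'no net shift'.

Direction: forward

Q₀ = 1.5613e-07 vs Keq = 1.685 ⇒ Q<K, forward
Step 1:
                   C          X          G          J
  I            2.454      4.677      9.979    0.09559
  C           -2.405     -3.607     -3.607      1.202
  E           0.0493       1.07      6.372      1.298
  solve Keq expr → x = 1.202; check Q = 1.685
Then remove 0.317 M of J.
Step 2:
                   C          X          G          J
  I           0.0493       1.07      6.372     0.9809
  C        -0.005764  -0.008647  -0.008647   0.002882
  E          0.04354      1.061      6.363     0.9838
  solve Keq expr → x = 0.002882; check Q = 1.685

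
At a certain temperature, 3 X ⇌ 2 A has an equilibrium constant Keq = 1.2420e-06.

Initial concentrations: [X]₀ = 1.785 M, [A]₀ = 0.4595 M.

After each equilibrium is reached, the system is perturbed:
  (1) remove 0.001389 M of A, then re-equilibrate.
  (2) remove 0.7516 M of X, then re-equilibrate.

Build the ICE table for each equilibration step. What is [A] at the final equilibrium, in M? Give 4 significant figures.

[A]_eq = 0.002507 M

Q₀ = 0.03712 vs Keq = 1.2420e-06 ⇒ Q>K, reverse
Step 1:
                    X           A
  init          1.785      0.4595
  Δ            0.6828     -0.4552
  eq            2.468     0.00432
  solve Keq expr → x = -0.2276; check Q = 1.2420e-06
Then remove 0.001389 M of A.
Step 2:
                    X           A
  init          2.468    0.002931
  Δ         -0.002075    0.001384
  eq            2.466    0.004315
  solve Keq expr → x = 6.9178e-04; check Q = 1.2420e-06
Then remove 0.7516 M of X.
Step 3:
                    X           A
  init          1.714    0.004315
  Δ          0.002712   -0.001808
  eq            1.717    0.002507
  solve Keq expr → x = -9.0398e-04; check Q = 1.2420e-06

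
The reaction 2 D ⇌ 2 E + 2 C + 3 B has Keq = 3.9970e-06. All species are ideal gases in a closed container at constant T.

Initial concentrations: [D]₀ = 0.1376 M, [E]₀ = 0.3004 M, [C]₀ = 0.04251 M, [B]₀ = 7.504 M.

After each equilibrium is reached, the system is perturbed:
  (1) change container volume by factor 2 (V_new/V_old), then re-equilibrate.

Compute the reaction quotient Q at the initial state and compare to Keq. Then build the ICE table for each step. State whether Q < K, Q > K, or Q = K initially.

Q₀ = 3.639 vs Keq = 3.9970e-06 ⇒ Q>K, reverse
Step 1:
                   D          E          C          B
  I           0.1376     0.3004    0.04251      7.504
  C          0.04244   -0.04244   -0.04244   -0.06366
  E             0.18      0.258 6.8754e-05       7.44
  solve Keq expr → x = -0.02122; check Q = 3.9970e-06
Then change container volume by factor 2 (V_new/V_old).
Step 2:
                   D          E          C          B
  I          0.09002      0.129 3.4377e-05       3.72
  C       -1.5949e-04 1.5949e-04 1.5949e-04 2.3923e-04
  E          0.08986     0.1291 1.9386e-04       3.72
  solve Keq expr → x = 7.9743e-05; check Q = 3.9970e-06

Q₀ = 3.639; Q > K (proceeds reverse)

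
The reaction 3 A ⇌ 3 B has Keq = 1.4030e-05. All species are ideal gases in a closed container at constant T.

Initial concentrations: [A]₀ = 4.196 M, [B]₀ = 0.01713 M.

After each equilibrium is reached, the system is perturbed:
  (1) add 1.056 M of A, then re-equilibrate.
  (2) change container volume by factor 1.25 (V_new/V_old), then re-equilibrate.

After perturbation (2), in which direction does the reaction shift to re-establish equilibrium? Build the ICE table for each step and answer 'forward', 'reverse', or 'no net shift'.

Direction: no net shift

Q₀ = 6.8040e-08 vs Keq = 1.4030e-05 ⇒ Q<K, forward
Step 1:
                    A           B
  init          4.196     0.01713
  Δ          -0.08209     0.08209
  eq            4.114     0.09922
  solve Keq expr → x = 0.02736; check Q = 1.4030e-05
Then add 1.056 M of A.
Step 2:
                    A           B
  init           5.17     0.09922
  Δ          -0.02487     0.02487
  eq            5.145      0.1241
  solve Keq expr → x = 0.00829; check Q = 1.4030e-05
Then change container volume by factor 1.25 (V_new/V_old).
Step 3:
                    A           B
  init          4.116     0.09927
  Δ                 0           0
  eq            4.116     0.09927
  solve Keq expr → x = 0; check Q = 1.4030e-05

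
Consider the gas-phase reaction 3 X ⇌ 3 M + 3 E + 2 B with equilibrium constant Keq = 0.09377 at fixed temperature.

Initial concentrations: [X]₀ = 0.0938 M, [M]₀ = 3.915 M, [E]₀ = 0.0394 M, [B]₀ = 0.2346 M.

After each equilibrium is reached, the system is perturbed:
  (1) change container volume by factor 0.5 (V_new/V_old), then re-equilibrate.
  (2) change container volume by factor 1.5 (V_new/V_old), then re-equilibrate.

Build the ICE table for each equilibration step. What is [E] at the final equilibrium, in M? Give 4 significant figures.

[E]_eq = 0.02914 M

Q₀ = 0.2448 vs Keq = 0.09377 ⇒ Q>K, reverse
Step 1:
                  X         M         E         B
  init       0.0938     3.915    0.0394    0.2346
  Δ        0.007854 -0.007854 -0.007854 -0.005236
  eq         0.1017     3.907   0.03155    0.2294
  solve Keq expr → x = -0.002618; check Q = 0.09377
Then change container volume by factor 0.5 (V_new/V_old).
Step 2:
                  X         M         E         B
  init       0.2033     7.814   0.06309    0.4587
  Δ         0.03842  -0.03842  -0.03842  -0.02561
  eq         0.2417     7.776   0.02467    0.4331
  solve Keq expr → x = -0.01281; check Q = 0.09377
Then change container volume by factor 1.5 (V_new/V_old).
Step 3:
                  X         M         E         B
  init       0.1612     5.184   0.01645    0.2887
  Δ        -0.01269   0.01269   0.01269  0.008463
  eq         0.1485     5.197   0.02914    0.2972
  solve Keq expr → x = 0.004232; check Q = 0.09377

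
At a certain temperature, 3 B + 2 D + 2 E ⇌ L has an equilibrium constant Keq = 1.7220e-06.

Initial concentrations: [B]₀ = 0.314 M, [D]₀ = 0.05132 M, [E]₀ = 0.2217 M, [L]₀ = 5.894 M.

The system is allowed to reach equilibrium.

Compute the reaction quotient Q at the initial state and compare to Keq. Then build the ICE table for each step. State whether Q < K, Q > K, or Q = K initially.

Q₀ = 1.4707e+06 vs Keq = 1.7220e-06 ⇒ Q>K, reverse
Step 1:
                    B           D           E           L
  init          0.314     0.05132      0.2217       5.894
  Δ             9.447       6.298       6.298      -3.149
  eq            9.761        6.35        6.52       2.745
  solve Keq expr → x = -3.149; check Q = 1.7220e-06

Q₀ = 1.4707e+06; Q > K (proceeds reverse)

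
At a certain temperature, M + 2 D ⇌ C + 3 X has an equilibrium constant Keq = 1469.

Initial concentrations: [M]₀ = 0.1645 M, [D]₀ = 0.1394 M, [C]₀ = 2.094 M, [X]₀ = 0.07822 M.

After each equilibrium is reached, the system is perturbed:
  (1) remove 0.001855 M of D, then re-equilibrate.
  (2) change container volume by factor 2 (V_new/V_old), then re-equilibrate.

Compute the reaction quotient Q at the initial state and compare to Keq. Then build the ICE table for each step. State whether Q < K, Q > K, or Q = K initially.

Q₀ = 0.3135; Q < K (proceeds forward)

Q₀ = 0.3135 vs Keq = 1469 ⇒ Q<K, forward
Step 1:
                    M           D           C           X
  I            0.1645      0.1394       2.094     0.07822
  C          -0.06164     -0.1233     0.06164      0.1849
  E            0.1029     0.01612       2.156      0.2631
  solve Keq expr → x = 0.06164; check Q = 1469
Then remove 0.001855 M of D.
Step 2:
                    M           D           C           X
  I            0.1029     0.01427       2.156      0.2631
  C        7.8747e-04    0.001575 -7.8747e-04   -0.002362
  E            0.1036     0.01584       2.155      0.2608
  solve Keq expr → x = -7.8747e-04; check Q = 1469
Then change container volume by factor 2 (V_new/V_old).
Step 3:
                    M           D           C           X
  I           0.05182    0.007921       1.077      0.1304
  C         -0.001029   -0.002059    0.001029    0.003088
  E           0.05079    0.005862       1.078      0.1335
  solve Keq expr → x = 0.001029; check Q = 1469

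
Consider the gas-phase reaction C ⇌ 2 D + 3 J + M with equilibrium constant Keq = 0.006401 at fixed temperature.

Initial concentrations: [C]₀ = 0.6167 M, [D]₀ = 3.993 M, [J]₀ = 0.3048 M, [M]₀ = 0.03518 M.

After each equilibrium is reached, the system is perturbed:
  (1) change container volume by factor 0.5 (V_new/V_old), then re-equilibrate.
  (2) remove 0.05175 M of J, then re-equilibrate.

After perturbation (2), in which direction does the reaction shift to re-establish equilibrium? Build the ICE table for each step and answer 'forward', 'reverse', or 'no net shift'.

Direction: forward

Q₀ = 0.02576 vs Keq = 0.006401 ⇒ Q>K, reverse
Step 1:
                    C           D           J           M
  I            0.6167       3.993      0.3048     0.03518
  C           0.01845    -0.03689    -0.05534    -0.01845
  E            0.6351       3.956      0.2495     0.01673
  solve Keq expr → x = -0.01845; check Q = 0.006401
Then change container volume by factor 0.5 (V_new/V_old).
Step 2:
                    C           D           J           M
  I              1.27       7.912      0.4989     0.03347
  C           0.03143    -0.06285    -0.09428    -0.03143
  E             1.302       7.849      0.4046    0.002041
  solve Keq expr → x = -0.03143; check Q = 0.006401
Then remove 0.05175 M of J.
Step 3:
                    C           D           J           M
  I             1.302       7.849      0.3529    0.002041
  C       -9.5842e-04    0.001917    0.002875  9.5842e-04
  E             1.301       7.851      0.3558       0.003
  solve Keq expr → x = 9.5842e-04; check Q = 0.006401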